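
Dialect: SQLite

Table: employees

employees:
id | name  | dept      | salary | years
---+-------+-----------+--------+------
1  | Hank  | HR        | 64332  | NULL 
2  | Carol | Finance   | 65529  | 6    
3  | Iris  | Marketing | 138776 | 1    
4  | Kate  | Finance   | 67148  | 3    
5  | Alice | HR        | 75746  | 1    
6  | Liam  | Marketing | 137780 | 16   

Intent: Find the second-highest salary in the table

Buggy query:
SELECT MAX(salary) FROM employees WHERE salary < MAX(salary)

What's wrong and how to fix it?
Bug: MAX(salary) on the right of the comparison is an aggregate-in-WHERE error

Fix: Compute the overall MAX in a subquery, then take MAX of rows below it

Corrected query:
SELECT MAX(salary) FROM employees WHERE salary < (SELECT MAX(salary) FROM employees)

Result:
MAX(salary)
-----------
137780     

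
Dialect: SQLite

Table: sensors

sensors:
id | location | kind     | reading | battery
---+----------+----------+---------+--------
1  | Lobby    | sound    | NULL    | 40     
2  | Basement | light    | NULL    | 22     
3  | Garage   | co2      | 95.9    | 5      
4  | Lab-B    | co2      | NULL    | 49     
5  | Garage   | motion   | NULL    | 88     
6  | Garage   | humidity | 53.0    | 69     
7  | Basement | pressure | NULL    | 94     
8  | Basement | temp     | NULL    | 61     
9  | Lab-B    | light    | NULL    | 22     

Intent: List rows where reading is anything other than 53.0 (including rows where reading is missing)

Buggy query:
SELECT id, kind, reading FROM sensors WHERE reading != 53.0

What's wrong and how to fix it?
Bug: Inequality against NULL is unknown, not true; rows with NULL are dropped

Fix: Add an explicit OR reading IS NULL to include the missing-value rows

Corrected query:
SELECT id, kind, reading FROM sensors WHERE reading != 53.0 OR reading IS NULL

Result:
id | kind     | reading
---+----------+--------
1  | sound    | NULL   
2  | light    | NULL   
3  | co2      | 95.9   
4  | co2      | NULL   
5  | motion   | NULL   
7  | pressure | NULL   
8  | temp     | NULL   
9  | light    | NULL   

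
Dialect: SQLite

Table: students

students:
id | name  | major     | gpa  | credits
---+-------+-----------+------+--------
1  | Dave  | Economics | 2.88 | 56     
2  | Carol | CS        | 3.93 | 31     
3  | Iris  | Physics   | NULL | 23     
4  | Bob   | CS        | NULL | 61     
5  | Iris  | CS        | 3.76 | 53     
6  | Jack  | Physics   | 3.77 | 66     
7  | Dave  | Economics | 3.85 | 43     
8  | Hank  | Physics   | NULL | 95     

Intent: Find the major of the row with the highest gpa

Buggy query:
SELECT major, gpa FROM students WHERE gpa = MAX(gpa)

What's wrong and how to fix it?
Bug: MAX(gpa) is an aggregate and cannot be used directly in WHERE

Fix: Use a subquery: WHERE gpa = (SELECT MAX(gpa) FROM students)

Corrected query:
SELECT major, gpa FROM students WHERE gpa = (SELECT MAX(gpa) FROM students)

Result:
major | gpa 
------+-----
CS    | 3.93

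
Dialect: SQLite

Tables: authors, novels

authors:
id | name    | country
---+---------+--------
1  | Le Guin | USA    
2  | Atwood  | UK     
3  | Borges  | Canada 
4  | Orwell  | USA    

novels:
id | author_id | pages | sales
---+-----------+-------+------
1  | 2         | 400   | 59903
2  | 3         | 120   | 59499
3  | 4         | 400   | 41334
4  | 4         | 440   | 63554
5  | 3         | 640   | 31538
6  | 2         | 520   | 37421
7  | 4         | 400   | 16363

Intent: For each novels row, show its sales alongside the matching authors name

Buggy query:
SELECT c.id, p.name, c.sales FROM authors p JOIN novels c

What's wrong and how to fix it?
Bug: JOIN with no ON clause produces a cartesian product; every novels row pairs with every authors row

Fix: Specify the join condition linking the foreign key to the parent id

Corrected query:
SELECT c.id, p.name, c.sales FROM authors p JOIN novels c ON c.author_id = p.id

Result:
id | name   | sales
---+--------+------
1  | Atwood | 59903
2  | Borges | 59499
3  | Orwell | 41334
4  | Orwell | 63554
5  | Borges | 31538
6  | Atwood | 37421
7  | Orwell | 16363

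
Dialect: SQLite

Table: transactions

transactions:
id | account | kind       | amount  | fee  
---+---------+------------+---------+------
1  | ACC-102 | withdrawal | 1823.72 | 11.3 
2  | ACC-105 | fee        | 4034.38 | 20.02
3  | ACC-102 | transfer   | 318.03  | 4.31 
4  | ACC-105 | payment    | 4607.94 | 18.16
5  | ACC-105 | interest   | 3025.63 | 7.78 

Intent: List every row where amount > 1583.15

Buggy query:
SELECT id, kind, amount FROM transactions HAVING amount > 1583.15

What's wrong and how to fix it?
Bug: HAVING filters the output of aggregation, but this query has no GROUP BY and no aggregate functions, so SQLite rejects it (HAVING clause on a non-aggregate query); the condition here is per row

Fix: Use WHERE for row-level filtering

Corrected query:
SELECT id, kind, amount FROM transactions WHERE amount > 1583.15

Result:
id | kind       | amount 
---+------------+--------
1  | withdrawal | 1823.72
2  | fee        | 4034.38
4  | payment    | 4607.94
5  | interest   | 3025.63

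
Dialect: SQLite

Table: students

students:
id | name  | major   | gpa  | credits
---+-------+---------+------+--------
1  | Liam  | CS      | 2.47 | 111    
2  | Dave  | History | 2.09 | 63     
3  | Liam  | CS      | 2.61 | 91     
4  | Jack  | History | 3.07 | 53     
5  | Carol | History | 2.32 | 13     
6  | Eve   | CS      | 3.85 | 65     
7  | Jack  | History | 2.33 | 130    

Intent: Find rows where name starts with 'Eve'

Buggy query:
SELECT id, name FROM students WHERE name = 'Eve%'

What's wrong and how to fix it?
Bug: '=' compares the literal string including the % character; pattern matching needs LIKE

Fix: Replace '=' with LIKE so 'Eve%' is treated as a pattern

Corrected query:
SELECT id, name FROM students WHERE name LIKE 'Eve%'

Result:
id | name
---+-----
6  | Eve 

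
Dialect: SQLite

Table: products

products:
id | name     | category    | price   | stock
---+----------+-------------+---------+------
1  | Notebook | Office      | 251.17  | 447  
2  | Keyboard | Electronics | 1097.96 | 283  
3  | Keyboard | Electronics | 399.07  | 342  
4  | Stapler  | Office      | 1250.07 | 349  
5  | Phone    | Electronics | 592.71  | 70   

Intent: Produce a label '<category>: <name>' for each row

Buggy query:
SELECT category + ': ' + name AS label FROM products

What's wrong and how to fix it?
Bug: SQLite uses || for string concatenation; + coerces text to numbers (yielding 0)

Fix: Replace + with || to concatenate text

Corrected query:
SELECT category || ': ' || name AS label FROM products

Result:
label                
---------------------
Office: Notebook     
Electronics: Keyboard
Electronics: Keyboard
Office: Stapler      
Electronics: Phone   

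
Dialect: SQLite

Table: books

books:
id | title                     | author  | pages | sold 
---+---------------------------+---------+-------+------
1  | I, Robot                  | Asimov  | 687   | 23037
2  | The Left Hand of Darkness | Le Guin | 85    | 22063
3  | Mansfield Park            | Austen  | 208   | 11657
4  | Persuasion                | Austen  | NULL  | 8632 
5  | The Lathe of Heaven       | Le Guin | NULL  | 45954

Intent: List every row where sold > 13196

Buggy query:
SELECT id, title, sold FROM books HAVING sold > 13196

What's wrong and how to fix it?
Bug: This is a non-aggregate query (no GROUP BY, no aggregates), so in SQLite the HAVING clause is invalid here; a row-level condition belongs in WHERE

Fix: Use WHERE for row-level filtering

Corrected query:
SELECT id, title, sold FROM books WHERE sold > 13196

Result:
id | title                     | sold 
---+---------------------------+------
1  | I, Robot                  | 23037
2  | The Left Hand of Darkness | 22063
5  | The Lathe of Heaven       | 45954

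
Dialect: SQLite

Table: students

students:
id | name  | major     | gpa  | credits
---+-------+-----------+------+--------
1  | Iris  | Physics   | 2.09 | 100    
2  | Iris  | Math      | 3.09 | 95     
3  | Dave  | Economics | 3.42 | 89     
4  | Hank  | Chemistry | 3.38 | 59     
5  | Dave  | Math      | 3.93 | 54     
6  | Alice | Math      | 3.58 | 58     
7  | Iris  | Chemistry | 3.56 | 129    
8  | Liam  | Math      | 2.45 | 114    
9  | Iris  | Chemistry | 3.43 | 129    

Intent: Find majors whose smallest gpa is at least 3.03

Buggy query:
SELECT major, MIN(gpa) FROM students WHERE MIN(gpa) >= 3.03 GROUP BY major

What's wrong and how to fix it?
Bug: MIN() in WHERE is a misuse of aggregate

Fix: Replace WHERE with HAVING after the GROUP BY

Corrected query:
SELECT major, MIN(gpa) FROM students GROUP BY major HAVING MIN(gpa) >= 3.03

Result:
major     | MIN(gpa)
----------+---------
Chemistry | 3.38    
Economics | 3.42    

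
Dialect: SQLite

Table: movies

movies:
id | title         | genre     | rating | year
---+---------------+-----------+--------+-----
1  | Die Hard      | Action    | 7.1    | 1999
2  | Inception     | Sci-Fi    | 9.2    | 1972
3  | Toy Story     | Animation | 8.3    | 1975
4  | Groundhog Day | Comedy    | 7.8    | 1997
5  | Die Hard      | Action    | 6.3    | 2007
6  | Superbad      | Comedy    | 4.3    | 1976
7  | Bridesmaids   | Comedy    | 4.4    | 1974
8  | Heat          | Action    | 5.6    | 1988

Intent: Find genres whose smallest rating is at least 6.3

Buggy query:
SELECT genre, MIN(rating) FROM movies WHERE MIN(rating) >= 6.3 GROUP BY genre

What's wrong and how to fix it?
Bug: MIN() in WHERE is a misuse of aggregate

Fix: Use HAVING for the per-group MIN condition

Corrected query:
SELECT genre, MIN(rating) FROM movies GROUP BY genre HAVING MIN(rating) >= 6.3

Result:
genre     | MIN(rating)
----------+------------
Animation | 8.3        
Sci-Fi    | 9.2        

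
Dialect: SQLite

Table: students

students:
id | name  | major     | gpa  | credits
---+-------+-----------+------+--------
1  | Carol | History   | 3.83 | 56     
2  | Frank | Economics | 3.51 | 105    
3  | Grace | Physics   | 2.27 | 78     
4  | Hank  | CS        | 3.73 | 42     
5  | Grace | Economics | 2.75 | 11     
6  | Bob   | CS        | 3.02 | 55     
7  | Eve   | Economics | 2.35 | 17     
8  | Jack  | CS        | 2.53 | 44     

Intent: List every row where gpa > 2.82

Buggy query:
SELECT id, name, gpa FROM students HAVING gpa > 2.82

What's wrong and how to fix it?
Bug: HAVING filters the output of aggregation, but this query has no GROUP BY and no aggregate functions, so SQLite rejects it (HAVING clause on a non-aggregate query); the condition here is per row

Fix: Use WHERE for row-level filtering

Corrected query:
SELECT id, name, gpa FROM students WHERE gpa > 2.82

Result:
id | name  | gpa 
---+-------+-----
1  | Carol | 3.83
2  | Frank | 3.51
4  | Hank  | 3.73
6  | Bob   | 3.02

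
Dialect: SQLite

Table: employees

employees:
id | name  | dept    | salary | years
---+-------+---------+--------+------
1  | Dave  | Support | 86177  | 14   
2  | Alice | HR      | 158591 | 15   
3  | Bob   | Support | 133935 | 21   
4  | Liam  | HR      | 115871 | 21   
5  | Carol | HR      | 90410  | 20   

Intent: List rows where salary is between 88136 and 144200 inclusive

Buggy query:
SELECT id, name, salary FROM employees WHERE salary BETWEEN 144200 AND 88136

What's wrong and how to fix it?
Bug: BETWEEN expects the lower bound first; with 144200 AND 88136 the range is empty

Fix: Write BETWEEN 88136 AND 144200

Corrected query:
SELECT id, name, salary FROM employees WHERE salary BETWEEN 88136 AND 144200

Result:
id | name  | salary
---+-------+-------
3  | Bob   | 133935
4  | Liam  | 115871
5  | Carol | 90410 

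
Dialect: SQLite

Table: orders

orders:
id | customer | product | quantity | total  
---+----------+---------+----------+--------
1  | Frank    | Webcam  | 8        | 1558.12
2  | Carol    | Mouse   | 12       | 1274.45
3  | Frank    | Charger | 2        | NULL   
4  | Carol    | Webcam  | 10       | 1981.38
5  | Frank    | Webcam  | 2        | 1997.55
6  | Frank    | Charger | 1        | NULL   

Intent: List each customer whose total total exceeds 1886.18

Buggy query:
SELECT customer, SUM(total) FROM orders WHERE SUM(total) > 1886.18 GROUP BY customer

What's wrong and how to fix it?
Bug: SUM(total) is an aggregate, but WHERE filters rows before aggregation

Fix: Use HAVING (which filters groups after aggregation) instead of WHERE

Corrected query:
SELECT customer, SUM(total) FROM orders GROUP BY customer HAVING SUM(total) > 1886.18

Result:
customer | SUM(total)
---------+-----------
Carol    | 3255.83   
Frank    | 3555.67   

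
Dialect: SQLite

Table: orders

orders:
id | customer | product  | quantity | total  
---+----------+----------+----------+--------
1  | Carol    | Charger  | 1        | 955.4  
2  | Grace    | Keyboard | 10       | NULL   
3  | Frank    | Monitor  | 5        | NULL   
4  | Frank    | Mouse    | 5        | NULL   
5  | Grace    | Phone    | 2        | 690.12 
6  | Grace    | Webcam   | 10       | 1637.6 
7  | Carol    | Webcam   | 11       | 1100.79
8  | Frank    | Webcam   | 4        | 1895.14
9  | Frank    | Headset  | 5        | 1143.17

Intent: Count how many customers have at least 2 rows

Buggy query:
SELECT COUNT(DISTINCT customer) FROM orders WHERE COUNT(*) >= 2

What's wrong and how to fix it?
Bug: WHERE filters individual rows, not groups, so a group-level COUNT is invalid there

Fix: Use a subquery that GROUPs and filters with HAVING, then count its rows

Corrected query:
SELECT COUNT(*) FROM (SELECT customer FROM orders GROUP BY customer HAVING COUNT(*) >= 2)

Result:
COUNT(*)
--------
3       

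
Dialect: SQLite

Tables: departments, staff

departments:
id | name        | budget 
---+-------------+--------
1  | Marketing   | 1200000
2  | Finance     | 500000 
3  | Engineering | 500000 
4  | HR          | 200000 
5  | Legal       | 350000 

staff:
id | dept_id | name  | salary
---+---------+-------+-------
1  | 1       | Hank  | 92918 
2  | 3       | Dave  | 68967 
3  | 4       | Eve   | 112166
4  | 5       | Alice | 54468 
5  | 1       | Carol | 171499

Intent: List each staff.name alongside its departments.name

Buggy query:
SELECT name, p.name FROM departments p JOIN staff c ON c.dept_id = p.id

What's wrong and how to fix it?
Bug: 'name' exists in both joined tables, so the database can't tell which one is meant

Fix: Prefix ambiguous columns with the table alias

Corrected query:
SELECT c.name, p.name FROM departments p JOIN staff c ON c.dept_id = p.id

Result:
name  | name       
------+------------
Hank  | Marketing  
Dave  | Engineering
Eve   | HR         
Alice | Legal      
Carol | Marketing  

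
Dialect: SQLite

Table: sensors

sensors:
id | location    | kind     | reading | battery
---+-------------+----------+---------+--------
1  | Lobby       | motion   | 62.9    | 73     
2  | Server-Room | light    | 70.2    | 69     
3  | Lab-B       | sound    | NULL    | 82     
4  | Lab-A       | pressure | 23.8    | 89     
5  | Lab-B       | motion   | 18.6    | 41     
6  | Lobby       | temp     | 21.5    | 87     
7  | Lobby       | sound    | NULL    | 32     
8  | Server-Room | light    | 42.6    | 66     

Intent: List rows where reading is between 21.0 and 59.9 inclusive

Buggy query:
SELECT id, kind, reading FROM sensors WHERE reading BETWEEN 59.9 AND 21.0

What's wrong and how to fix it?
Bug: BETWEEN expects the lower bound first; with 59.9 AND 21.0 the range is empty

Fix: Swap the bounds so the smaller value comes first

Corrected query:
SELECT id, kind, reading FROM sensors WHERE reading BETWEEN 21.0 AND 59.9

Result:
id | kind     | reading
---+----------+--------
4  | pressure | 23.8   
6  | temp     | 21.5   
8  | light    | 42.6   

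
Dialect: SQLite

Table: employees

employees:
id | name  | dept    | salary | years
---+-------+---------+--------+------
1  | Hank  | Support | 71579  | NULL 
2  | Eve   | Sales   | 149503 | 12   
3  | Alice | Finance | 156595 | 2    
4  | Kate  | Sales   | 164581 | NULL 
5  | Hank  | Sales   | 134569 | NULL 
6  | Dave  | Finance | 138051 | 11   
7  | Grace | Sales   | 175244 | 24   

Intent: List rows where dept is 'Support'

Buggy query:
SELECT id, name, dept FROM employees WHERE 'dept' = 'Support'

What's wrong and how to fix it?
Bug: Single quotes denote string literals in SQL; the column name is being compared as a constant string

Fix: Reference the column as dept without single quotes

Corrected query:
SELECT id, name, dept FROM employees WHERE dept = 'Support'

Result:
id | name | dept   
---+------+--------
1  | Hank | Support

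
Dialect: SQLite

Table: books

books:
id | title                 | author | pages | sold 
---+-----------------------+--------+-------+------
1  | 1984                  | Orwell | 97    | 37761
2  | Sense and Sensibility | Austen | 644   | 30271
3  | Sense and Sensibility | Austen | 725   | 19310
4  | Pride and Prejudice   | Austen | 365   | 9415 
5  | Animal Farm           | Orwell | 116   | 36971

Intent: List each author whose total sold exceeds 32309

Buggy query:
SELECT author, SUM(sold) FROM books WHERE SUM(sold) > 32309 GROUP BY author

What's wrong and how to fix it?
Bug: WHERE runs before GROUP BY, so aggregates aren't available there

Fix: Move the aggregate condition to a HAVING clause

Corrected query:
SELECT author, SUM(sold) FROM books GROUP BY author HAVING SUM(sold) > 32309

Result:
author | SUM(sold)
-------+----------
Austen | 58996    
Orwell | 74732    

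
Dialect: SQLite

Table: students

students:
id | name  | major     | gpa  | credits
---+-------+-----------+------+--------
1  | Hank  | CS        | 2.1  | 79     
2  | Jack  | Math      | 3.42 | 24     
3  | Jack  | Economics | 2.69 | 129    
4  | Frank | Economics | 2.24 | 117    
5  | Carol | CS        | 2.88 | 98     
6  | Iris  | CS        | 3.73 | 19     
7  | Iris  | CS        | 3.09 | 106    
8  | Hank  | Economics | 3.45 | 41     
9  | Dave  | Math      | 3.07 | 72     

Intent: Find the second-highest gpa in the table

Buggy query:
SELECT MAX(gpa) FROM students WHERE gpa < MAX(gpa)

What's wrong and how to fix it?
Bug: The inner MAX is an aggregate inside WHERE, which is not allowed

Fix: Compute the overall MAX in a subquery, then take MAX of rows below it

Corrected query:
SELECT MAX(gpa) FROM students WHERE gpa < (SELECT MAX(gpa) FROM students)

Result:
MAX(gpa)
--------
3.45    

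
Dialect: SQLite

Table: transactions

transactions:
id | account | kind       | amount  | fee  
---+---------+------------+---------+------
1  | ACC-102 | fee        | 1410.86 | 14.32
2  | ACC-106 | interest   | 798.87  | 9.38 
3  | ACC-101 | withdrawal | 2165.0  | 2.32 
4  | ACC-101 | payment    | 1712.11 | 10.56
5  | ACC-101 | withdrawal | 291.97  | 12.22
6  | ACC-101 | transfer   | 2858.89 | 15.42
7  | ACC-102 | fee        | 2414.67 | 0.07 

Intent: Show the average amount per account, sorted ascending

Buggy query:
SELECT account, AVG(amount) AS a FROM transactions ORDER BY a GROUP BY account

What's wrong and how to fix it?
Bug: GROUP BY must precede ORDER BY

Fix: Move ORDER BY to the end, after GROUP BY

Corrected query:
SELECT account, AVG(amount) AS a FROM transactions GROUP BY account ORDER BY a

Result:
account | a        
--------+----------
ACC-106 | 798.87   
ACC-101 | 1756.9925
ACC-102 | 1912.765 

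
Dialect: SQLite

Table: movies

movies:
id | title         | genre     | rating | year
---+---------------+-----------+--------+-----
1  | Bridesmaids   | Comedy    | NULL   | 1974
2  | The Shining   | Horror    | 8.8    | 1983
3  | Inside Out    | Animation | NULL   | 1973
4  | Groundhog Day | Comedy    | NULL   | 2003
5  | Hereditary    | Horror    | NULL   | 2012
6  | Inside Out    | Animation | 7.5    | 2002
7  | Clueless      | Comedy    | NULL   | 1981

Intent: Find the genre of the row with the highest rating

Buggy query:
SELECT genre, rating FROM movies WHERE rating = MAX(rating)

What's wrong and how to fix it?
Bug: MAX(rating) is an aggregate and cannot be used directly in WHERE

Fix: Use a subquery: WHERE rating = (SELECT MAX(rating) FROM movies)

Corrected query:
SELECT genre, rating FROM movies WHERE rating = (SELECT MAX(rating) FROM movies)

Result:
genre  | rating
-------+-------
Horror | 8.8   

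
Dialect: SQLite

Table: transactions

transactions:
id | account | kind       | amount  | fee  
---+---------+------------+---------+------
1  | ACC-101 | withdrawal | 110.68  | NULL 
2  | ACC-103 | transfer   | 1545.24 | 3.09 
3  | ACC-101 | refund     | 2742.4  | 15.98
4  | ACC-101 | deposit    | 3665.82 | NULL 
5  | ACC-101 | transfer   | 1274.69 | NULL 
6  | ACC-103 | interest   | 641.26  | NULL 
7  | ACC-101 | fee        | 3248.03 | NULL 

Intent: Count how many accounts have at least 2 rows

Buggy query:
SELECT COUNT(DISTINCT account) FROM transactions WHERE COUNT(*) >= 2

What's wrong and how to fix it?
Bug: WHERE filters individual rows, not groups, so a group-level COUNT is invalid there

Fix: Group first with HAVING COUNT(*) >= 2, then COUNT the resulting groups

Corrected query:
SELECT COUNT(*) FROM (SELECT account FROM transactions GROUP BY account HAVING COUNT(*) >= 2)

Result:
COUNT(*)
--------
2       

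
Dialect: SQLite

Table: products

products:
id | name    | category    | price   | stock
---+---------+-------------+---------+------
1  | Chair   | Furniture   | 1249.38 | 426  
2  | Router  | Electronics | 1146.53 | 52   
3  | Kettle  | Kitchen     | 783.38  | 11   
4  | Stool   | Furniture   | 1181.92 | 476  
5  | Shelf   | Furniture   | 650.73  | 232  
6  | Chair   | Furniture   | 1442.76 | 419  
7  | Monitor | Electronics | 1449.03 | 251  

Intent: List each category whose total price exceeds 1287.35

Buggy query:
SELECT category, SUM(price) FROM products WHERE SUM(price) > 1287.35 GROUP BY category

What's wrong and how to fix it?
Bug: SUM(price) is an aggregate, but WHERE filters rows before aggregation

Fix: Move the aggregate condition to a HAVING clause

Corrected query:
SELECT category, SUM(price) FROM products GROUP BY category HAVING SUM(price) > 1287.35

Result:
category    | SUM(price)
------------+-----------
Electronics | 2595.56   
Furniture   | 4524.79   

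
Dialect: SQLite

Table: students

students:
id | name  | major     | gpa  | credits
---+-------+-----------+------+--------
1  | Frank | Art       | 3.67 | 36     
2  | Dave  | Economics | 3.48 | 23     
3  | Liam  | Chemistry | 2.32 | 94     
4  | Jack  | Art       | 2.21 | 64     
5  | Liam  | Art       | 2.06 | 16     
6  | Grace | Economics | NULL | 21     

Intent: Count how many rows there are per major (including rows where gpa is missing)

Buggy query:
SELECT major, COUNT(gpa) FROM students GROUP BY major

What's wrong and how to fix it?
Bug: COUNT(column) counts non-NULL values only; rows with NULL gpa aren't counted

Fix: Use COUNT(*) to count all rows regardless of NULL

Corrected query:
SELECT major, COUNT(*) FROM students GROUP BY major

Result:
major     | COUNT(*)
----------+---------
Art       | 3       
Chemistry | 1       
Economics | 2       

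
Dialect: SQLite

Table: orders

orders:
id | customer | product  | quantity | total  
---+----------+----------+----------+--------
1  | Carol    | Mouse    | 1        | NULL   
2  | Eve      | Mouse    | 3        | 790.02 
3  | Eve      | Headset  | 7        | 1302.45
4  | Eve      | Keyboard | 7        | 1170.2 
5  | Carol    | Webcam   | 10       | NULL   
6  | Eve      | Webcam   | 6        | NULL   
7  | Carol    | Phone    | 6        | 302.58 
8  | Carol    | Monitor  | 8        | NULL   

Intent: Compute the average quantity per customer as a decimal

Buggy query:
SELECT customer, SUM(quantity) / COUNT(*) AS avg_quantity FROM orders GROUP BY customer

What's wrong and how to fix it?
Bug: Both operands are integers, so '/' performs integer division and truncates

Fix: Cast one side to REAL so the division keeps the fractional part

Corrected query:
SELECT customer, SUM(quantity) * 1.0 / COUNT(*) AS avg_quantity FROM orders GROUP BY customer

Result:
customer | avg_quantity
---------+-------------
Carol    | 6.25        
Eve      | 5.75        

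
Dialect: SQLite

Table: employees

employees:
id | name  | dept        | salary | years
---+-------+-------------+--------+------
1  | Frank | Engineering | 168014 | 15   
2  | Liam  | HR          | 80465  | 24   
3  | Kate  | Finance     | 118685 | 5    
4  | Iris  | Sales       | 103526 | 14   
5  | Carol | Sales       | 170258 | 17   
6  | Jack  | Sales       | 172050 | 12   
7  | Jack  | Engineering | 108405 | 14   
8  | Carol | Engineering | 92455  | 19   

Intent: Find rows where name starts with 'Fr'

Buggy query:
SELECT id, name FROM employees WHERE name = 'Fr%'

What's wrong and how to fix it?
Bug: Wildcards only work with LIKE; '=' treats '%' as a literal character

Fix: Replace '=' with LIKE so 'Fr%' is treated as a pattern

Corrected query:
SELECT id, name FROM employees WHERE name LIKE 'Fr%'

Result:
id | name 
---+------
1  | Frank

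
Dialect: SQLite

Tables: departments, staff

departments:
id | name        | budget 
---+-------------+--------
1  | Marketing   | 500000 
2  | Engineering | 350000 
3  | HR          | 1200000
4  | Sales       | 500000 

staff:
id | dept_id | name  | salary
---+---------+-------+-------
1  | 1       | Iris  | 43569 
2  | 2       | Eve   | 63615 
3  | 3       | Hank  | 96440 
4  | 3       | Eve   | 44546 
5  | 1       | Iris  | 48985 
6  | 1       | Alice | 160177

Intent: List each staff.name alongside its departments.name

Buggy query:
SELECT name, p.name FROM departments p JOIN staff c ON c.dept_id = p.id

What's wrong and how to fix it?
Bug: 'name' exists in both joined tables, so the database can't tell which one is meant

Fix: Prefix ambiguous columns with the table alias

Corrected query:
SELECT c.name, p.name FROM departments p JOIN staff c ON c.dept_id = p.id

Result:
name  | name       
------+------------
Iris  | Marketing  
Eve   | Engineering
Hank  | HR         
Eve   | HR         
Iris  | Marketing  
Alice | Marketing  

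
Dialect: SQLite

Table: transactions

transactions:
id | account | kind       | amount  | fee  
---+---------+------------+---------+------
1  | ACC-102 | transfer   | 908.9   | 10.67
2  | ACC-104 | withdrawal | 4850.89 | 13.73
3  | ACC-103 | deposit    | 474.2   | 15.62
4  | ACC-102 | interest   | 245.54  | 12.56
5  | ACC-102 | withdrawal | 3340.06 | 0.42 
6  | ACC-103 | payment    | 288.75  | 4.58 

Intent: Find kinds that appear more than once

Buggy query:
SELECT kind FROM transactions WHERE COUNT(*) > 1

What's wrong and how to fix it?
Bug: COUNT(*) is an aggregate and cannot be used in WHERE

Fix: Group first, then use HAVING for the count condition

Corrected query:
SELECT kind FROM transactions GROUP BY kind HAVING COUNT(*) > 1

Result:
kind      
----------
withdrawal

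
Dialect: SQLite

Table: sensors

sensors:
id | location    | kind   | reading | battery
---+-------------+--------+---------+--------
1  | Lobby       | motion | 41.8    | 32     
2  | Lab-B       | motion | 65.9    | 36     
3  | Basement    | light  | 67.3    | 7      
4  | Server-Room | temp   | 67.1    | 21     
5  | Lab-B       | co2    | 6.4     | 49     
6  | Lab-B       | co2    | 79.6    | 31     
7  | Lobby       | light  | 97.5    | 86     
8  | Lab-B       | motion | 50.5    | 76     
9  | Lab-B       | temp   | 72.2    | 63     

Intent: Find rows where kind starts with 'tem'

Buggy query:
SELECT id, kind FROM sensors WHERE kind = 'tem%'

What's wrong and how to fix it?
Bug: '=' compares the literal string including the % character; pattern matching needs LIKE

Fix: Replace '=' with LIKE so 'tem%' is treated as a pattern

Corrected query:
SELECT id, kind FROM sensors WHERE kind LIKE 'tem%'

Result:
id | kind
---+-----
4  | temp
9  | temp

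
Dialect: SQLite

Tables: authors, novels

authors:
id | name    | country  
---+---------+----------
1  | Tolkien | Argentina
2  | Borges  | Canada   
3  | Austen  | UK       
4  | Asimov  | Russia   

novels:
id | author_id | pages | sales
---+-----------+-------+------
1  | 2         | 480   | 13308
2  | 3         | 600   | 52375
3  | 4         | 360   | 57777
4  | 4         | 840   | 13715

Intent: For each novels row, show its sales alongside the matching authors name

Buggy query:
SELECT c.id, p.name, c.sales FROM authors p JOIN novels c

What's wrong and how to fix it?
Bug: Missing join condition: each novels row is matched to all authors rows instead of just its own

Fix: Add ON c.author_id = p.id to the JOIN

Corrected query:
SELECT c.id, p.name, c.sales FROM authors p JOIN novels c ON c.author_id = p.id

Result:
id | name   | sales
---+--------+------
1  | Borges | 13308
2  | Austen | 52375
3  | Asimov | 57777
4  | Asimov | 13715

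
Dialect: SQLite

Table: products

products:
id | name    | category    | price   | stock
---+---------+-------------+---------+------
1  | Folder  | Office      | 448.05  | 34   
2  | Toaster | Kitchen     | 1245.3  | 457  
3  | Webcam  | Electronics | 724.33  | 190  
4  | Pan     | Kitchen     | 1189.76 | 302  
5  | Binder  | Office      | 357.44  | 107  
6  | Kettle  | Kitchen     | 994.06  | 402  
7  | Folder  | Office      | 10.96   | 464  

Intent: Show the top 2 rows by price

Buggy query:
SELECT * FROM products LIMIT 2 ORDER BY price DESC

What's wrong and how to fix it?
Bug: LIMIT must come after ORDER BY

Fix: Swap the clauses: ORDER BY first, then LIMIT

Corrected query:
SELECT * FROM products ORDER BY price DESC LIMIT 2

Result:
id | name    | category | price   | stock
---+---------+----------+---------+------
2  | Toaster | Kitchen  | 1245.3  | 457  
4  | Pan     | Kitchen  | 1189.76 | 302  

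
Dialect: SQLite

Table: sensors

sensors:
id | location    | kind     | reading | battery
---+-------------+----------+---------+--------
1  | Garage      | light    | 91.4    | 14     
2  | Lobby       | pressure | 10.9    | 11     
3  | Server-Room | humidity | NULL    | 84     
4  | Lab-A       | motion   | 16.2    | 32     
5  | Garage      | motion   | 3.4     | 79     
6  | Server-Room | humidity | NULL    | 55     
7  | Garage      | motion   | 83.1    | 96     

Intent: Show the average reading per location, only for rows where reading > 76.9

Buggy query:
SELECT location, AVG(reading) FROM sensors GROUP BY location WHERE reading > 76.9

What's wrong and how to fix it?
Bug: Row-level WHERE must come before GROUP BY in the clause order

Fix: Place WHERE between FROM and GROUP BY

Corrected query:
SELECT location, AVG(reading) FROM sensors WHERE reading > 76.9 GROUP BY location

Result:
location | AVG(reading)
---------+-------------
Garage   | 87.25       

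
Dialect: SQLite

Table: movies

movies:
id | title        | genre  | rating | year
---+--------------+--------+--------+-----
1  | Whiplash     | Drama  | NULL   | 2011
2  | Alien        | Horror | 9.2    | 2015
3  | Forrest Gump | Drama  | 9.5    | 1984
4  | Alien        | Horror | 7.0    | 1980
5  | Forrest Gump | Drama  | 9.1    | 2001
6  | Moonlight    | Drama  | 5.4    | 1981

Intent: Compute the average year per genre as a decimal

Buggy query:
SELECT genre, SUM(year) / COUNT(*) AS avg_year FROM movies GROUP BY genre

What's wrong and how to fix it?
Bug: SUM(year) and COUNT(*) are both integers; the division truncates the fractional part

Fix: Multiply by 1.0 (or CAST to REAL) to force floating-point division

Corrected query:
SELECT genre, SUM(year) * 1.0 / COUNT(*) AS avg_year FROM movies GROUP BY genre

Result:
genre  | avg_year
-------+---------
Drama  | 1994.25 
Horror | 1997.5  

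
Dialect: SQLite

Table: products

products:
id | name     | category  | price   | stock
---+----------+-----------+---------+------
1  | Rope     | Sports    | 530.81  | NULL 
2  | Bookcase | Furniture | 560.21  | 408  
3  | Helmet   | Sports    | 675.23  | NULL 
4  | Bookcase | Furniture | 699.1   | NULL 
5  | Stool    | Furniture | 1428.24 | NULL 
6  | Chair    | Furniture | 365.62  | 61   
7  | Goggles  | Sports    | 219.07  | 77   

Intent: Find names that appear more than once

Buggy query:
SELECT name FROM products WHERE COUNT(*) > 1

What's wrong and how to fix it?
Bug: COUNT(*) is an aggregate and cannot be used in WHERE

Fix: Group first, then use HAVING for the count condition

Corrected query:
SELECT name FROM products GROUP BY name HAVING COUNT(*) > 1

Result:
name    
--------
Bookcase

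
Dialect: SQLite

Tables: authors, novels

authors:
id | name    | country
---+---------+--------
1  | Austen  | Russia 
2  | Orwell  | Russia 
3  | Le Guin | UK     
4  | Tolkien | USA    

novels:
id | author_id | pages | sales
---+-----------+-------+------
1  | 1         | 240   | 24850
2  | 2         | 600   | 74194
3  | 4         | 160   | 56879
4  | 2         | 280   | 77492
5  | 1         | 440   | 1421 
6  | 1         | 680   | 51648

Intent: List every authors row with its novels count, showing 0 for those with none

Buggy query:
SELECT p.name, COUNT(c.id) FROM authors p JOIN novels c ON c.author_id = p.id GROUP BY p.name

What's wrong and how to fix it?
Bug: INNER JOIN drops authors rows that have no matching novels rows

Fix: Use LEFT JOIN so parents without children still appear (COUNT(c.id) gives 0)

Corrected query:
SELECT p.name, COUNT(c.id) FROM authors p LEFT JOIN novels c ON c.author_id = p.id GROUP BY p.name

Result:
name    | COUNT(c.id)
--------+------------
Austen  | 3          
Le Guin | 0          
Orwell  | 2          
Tolkien | 1          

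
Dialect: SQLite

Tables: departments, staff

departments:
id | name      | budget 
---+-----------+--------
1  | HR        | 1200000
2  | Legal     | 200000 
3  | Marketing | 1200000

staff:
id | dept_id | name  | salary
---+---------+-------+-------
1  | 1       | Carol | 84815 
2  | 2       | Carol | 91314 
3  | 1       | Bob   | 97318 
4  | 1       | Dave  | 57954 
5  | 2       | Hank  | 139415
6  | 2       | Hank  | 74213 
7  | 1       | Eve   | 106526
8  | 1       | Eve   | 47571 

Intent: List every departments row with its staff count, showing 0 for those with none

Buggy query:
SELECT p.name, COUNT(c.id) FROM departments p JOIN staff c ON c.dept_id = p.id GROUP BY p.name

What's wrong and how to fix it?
Bug: INNER JOIN drops departments rows that have no matching staff rows

Fix: Use LEFT JOIN so parents without children still appear (COUNT(c.id) gives 0)

Corrected query:
SELECT p.name, COUNT(c.id) FROM departments p LEFT JOIN staff c ON c.dept_id = p.id GROUP BY p.name

Result:
name      | COUNT(c.id)
----------+------------
HR        | 5          
Legal     | 3          
Marketing | 0          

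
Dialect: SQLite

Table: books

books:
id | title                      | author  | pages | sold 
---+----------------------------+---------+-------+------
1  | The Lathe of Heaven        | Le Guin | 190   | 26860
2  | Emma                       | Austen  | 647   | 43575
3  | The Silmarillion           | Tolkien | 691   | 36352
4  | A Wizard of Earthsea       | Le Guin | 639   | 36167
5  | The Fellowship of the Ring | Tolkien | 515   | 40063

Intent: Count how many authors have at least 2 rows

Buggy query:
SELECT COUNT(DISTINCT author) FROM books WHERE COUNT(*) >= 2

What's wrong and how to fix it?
Bug: COUNT(*) cannot appear in WHERE; the per-group count doesn't exist yet

Fix: Use a subquery that GROUPs and filters with HAVING, then count its rows

Corrected query:
SELECT COUNT(*) FROM (SELECT author FROM books GROUP BY author HAVING COUNT(*) >= 2)

Result:
COUNT(*)
--------
2       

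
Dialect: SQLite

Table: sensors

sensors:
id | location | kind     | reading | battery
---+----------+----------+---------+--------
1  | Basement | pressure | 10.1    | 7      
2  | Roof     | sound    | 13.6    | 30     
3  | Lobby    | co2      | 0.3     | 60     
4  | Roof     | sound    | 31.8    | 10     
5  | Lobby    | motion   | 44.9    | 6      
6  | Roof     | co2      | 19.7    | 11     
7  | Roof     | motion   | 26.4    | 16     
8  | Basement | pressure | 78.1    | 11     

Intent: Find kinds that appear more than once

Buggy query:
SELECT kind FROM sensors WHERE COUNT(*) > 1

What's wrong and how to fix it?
Bug: COUNT(*) is an aggregate and cannot be used in WHERE

Fix: GROUP BY kind, then filter groups with HAVING COUNT(*) > 1

Corrected query:
SELECT kind FROM sensors GROUP BY kind HAVING COUNT(*) > 1

Result:
kind    
--------
co2     
motion  
pressure
sound   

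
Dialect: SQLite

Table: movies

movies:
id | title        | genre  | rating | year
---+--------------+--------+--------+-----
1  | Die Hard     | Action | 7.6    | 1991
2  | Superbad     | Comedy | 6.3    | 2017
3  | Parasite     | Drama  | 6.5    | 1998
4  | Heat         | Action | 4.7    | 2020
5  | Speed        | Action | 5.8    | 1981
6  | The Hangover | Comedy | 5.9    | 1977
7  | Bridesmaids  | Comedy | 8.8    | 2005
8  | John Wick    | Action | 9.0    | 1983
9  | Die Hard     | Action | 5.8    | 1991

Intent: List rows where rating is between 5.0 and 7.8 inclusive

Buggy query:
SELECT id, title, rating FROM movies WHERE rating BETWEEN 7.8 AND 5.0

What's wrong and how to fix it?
Bug: The bounds are reversed; BETWEEN a AND b requires a <= b to match anything

Fix: Write BETWEEN 5.0 AND 7.8

Corrected query:
SELECT id, title, rating FROM movies WHERE rating BETWEEN 5.0 AND 7.8

Result:
id | title        | rating
---+--------------+-------
1  | Die Hard     | 7.6   
2  | Superbad     | 6.3   
3  | Parasite     | 6.5   
5  | Speed        | 5.8   
6  | The Hangover | 5.9   
9  | Die Hard     | 5.8   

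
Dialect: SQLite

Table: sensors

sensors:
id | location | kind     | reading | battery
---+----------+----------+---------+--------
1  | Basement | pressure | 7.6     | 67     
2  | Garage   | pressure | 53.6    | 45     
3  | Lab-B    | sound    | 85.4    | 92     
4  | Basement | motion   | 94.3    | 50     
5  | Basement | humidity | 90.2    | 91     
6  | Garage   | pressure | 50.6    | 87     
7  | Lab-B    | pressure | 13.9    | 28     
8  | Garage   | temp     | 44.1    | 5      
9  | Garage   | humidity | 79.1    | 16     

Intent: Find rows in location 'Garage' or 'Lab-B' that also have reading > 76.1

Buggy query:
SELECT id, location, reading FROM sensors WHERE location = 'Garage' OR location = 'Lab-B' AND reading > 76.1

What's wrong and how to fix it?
Bug: AND binds tighter than OR, so this parses as location = 'Garage' OR (location = 'Lab-B' AND reading > 76.1)

Fix: Group the OR with parentheses (or use IN), then AND the threshold

Corrected query:
SELECT id, location, reading FROM sensors WHERE (location = 'Garage' OR location = 'Lab-B') AND reading > 76.1

Result:
id | location | reading
---+----------+--------
3  | Lab-B    | 85.4   
9  | Garage   | 79.1   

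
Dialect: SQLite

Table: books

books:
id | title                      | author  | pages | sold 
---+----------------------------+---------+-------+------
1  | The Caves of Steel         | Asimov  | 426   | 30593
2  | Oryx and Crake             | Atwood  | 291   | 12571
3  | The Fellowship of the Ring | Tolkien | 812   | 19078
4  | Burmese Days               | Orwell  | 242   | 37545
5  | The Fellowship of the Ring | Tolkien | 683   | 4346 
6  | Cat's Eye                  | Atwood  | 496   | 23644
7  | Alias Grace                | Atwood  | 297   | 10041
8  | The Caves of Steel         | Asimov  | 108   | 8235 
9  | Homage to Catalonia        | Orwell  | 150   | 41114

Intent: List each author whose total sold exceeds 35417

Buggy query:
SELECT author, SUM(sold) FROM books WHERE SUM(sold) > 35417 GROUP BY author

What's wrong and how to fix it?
Bug: WHERE runs before GROUP BY, so aggregates aren't available there

Fix: Move the aggregate condition to a HAVING clause

Corrected query:
SELECT author, SUM(sold) FROM books GROUP BY author HAVING SUM(sold) > 35417

Result:
author | SUM(sold)
-------+----------
Asimov | 38828    
Atwood | 46256    
Orwell | 78659    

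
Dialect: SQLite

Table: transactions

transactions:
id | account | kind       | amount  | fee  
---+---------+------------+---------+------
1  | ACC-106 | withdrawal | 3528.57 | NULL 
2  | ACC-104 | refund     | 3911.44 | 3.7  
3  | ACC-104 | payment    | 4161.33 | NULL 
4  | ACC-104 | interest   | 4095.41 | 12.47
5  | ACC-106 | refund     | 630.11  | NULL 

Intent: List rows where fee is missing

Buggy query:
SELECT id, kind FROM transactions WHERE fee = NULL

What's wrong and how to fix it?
Bug: Comparing to NULL with '=' never matches; NULL = NULL is unknown, not true

Fix: Use IS NULL to test for NULL

Corrected query:
SELECT id, kind FROM transactions WHERE fee IS NULL

Result:
id | kind      
---+-----------
1  | withdrawal
3  | payment   
5  | refund    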